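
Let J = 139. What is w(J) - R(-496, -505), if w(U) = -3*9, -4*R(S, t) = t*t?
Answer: 254917/4 ≈ 63729.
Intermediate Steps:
R(S, t) = -t²/4 (R(S, t) = -t*t/4 = -t²/4)
w(U) = -27
w(J) - R(-496, -505) = -27 - (-1)*(-505)²/4 = -27 - (-1)*255025/4 = -27 - 1*(-255025/4) = -27 + 255025/4 = 254917/4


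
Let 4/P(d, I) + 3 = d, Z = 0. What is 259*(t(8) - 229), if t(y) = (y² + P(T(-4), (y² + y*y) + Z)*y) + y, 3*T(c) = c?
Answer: -553483/13 ≈ -42576.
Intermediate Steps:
T(c) = c/3
P(d, I) = 4/(-3 + d)
t(y) = y² + y/13 (t(y) = (y² + (4/(-3 + (⅓)*(-4)))*y) + y = (y² + (4/(-3 - 4/3))*y) + y = (y² + (4/(-13/3))*y) + y = (y² + (4*(-3/13))*y) + y = (y² - 12*y/13) + y = y² + y/13)
259*(t(8) - 229) = 259*(8*(1/13 + 8) - 229) = 259*(8*(105/13) - 229) = 259*(840/13 - 229) = 259*(-2137/13) = -553483/13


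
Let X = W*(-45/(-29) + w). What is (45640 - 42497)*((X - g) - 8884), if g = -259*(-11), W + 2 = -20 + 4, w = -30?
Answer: -1022754201/29 ≈ -3.5267e+7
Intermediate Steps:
W = -18 (W = -2 + (-20 + 4) = -2 - 16 = -18)
X = 14850/29 (X = -18*(-45/(-29) - 30) = -18*(-45*(-1/29) - 30) = -18*(45/29 - 30) = -18*(-825/29) = 14850/29 ≈ 512.07)
g = 2849
(45640 - 42497)*((X - g) - 8884) = (45640 - 42497)*((14850/29 - 1*2849) - 8884) = 3143*((14850/29 - 2849) - 8884) = 3143*(-67771/29 - 8884) = 3143*(-325407/29) = -1022754201/29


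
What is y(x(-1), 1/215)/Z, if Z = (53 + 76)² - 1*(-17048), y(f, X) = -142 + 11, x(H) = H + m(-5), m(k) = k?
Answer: -131/33689 ≈ -0.0038885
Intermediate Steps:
x(H) = -5 + H (x(H) = H - 5 = -5 + H)
y(f, X) = -131
Z = 33689 (Z = 129² + 17048 = 16641 + 17048 = 33689)
y(x(-1), 1/215)/Z = -131/33689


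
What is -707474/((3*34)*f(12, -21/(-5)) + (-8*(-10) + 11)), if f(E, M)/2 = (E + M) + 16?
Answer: -3537370/33299 ≈ -106.23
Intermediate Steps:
f(E, M) = 32 + 2*E + 2*M (f(E, M) = 2*((E + M) + 16) = 2*(16 + E + M) = 32 + 2*E + 2*M)
-707474/((3*34)*f(12, -21/(-5)) + (-8*(-10) + 11)) = -707474/((3*34)*(32 + 2*12 + 2*(-21/(-5))) + (-8*(-10) + 11)) = -707474/(102*(32 + 24 + 2*(-21*(-1/5))) + (80 + 11)) = -707474/(102*(32 + 24 + 2*(21/5)) + 91) = -707474/(102*(32 + 24 + 42/5) + 91) = -707474/(102*(322/5) + 91) = -707474/(32844/5 + 91) = -707474/33299/5 = -707474*5/33299 = -3537370/33299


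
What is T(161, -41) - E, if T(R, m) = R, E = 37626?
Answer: -37465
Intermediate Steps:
T(161, -41) - E = 161 - 1*37626 = 161 - 37626 = -37465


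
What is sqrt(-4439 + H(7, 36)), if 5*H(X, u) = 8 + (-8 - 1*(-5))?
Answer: I*sqrt(4438) ≈ 66.618*I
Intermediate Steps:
H(X, u) = 1 (H(X, u) = (8 + (-8 - 1*(-5)))/5 = (8 + (-8 + 5))/5 = (8 - 3)/5 = (1/5)*5 = 1)
sqrt(-4439 + H(7, 36)) = sqrt(-4439 + 1) = sqrt(-4438) = I*sqrt(4438)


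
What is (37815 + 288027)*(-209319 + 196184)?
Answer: -4279934670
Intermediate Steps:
(37815 + 288027)*(-209319 + 196184) = 325842*(-13135) = -4279934670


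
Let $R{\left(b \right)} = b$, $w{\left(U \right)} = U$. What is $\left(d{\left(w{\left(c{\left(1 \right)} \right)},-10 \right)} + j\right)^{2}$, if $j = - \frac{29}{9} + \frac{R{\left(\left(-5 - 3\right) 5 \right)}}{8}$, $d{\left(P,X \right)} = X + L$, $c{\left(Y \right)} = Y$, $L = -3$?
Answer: $\frac{36481}{81} \approx 450.38$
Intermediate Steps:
$d{\left(P,X \right)} = -3 + X$ ($d{\left(P,X \right)} = X - 3 = -3 + X$)
$j = - \frac{74}{9}$ ($j = - \frac{29}{9} + \frac{\left(-5 - 3\right) 5}{8} = \left(-29\right) \frac{1}{9} + \left(-8\right) 5 \cdot \frac{1}{8} = - \frac{29}{9} - 5 = - \frac{74}{9} \approx -8.2222$)
$\left(d{\left(w{\left(c{\left(1 \right)} \right)},-10 \right)} + j\right)^{2} = \left(\left(-3 - 10\right) - \frac{74}{9}\right)^{2} = \left(-13 - \frac{74}{9}\right)^{2} = \left(- \frac{191}{9}\right)^{2} = \frac{36481}{81}$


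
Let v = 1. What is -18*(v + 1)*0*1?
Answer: 0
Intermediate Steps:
-18*(v + 1)*0*1 = -18*(1 + 1)*0*1 = -36*0*1 = -18*0*1 = 0*1 = 0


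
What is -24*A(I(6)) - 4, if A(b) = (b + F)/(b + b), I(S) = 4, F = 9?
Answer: -43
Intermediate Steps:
A(b) = (9 + b)/(2*b) (A(b) = (b + 9)/(b + b) = (9 + b)/((2*b)) = (9 + b)*(1/(2*b)) = (9 + b)/(2*b))
-24*A(I(6)) - 4 = -12*(9 + 4)/4 - 4 = -12*13/4 - 4 = -24*13/8 - 4 = -39 - 4 = -43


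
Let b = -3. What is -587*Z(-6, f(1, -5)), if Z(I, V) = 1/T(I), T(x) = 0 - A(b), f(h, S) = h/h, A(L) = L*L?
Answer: 587/9 ≈ 65.222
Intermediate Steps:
A(L) = L²
f(h, S) = 1
T(x) = -9 (T(x) = 0 - 1*(-3)² = 0 - 1*9 = 0 - 9 = -9)
Z(I, V) = -⅑ (Z(I, V) = 1/(-9) = -⅑)
-587*Z(-6, f(1, -5)) = -587*(-⅑) = 587/9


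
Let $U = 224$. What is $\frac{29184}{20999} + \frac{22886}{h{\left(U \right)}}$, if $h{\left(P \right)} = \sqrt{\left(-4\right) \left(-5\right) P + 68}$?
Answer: $\frac{29184}{20999} + \frac{11443 \sqrt{1137}}{1137} \approx 340.75$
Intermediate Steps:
$h{\left(P \right)} = \sqrt{68 + 20 P}$ ($h{\left(P \right)} = \sqrt{20 P + 68} = \sqrt{68 + 20 P}$)
$\frac{29184}{20999} + \frac{22886}{h{\left(U \right)}} = \frac{29184}{20999} + \frac{22886}{2 \sqrt{17 + 5 \cdot 224}} = 29184 \cdot \frac{1}{20999} + \frac{22886}{2 \sqrt{17 + 1120}} = \frac{29184}{20999} + \frac{22886}{2 \sqrt{1137}} = \frac{29184}{20999} + 22886 \frac{\sqrt{1137}}{2274} = \frac{29184}{20999} + \frac{11443 \sqrt{1137}}{1137}$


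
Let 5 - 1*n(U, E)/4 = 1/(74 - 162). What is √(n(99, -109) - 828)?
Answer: 15*I*√1738/22 ≈ 28.425*I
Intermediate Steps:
n(U, E) = 441/22 (n(U, E) = 20 - 4/(74 - 162) = 20 - 4/(-88) = 20 - 4*(-1/88) = 20 + 1/22 = 441/22)
√(n(99, -109) - 828) = √(441/22 - 828) = √(-17775/22) = 15*I*√1738/22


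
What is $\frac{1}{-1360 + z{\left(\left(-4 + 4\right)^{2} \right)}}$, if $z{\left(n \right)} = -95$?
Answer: $- \frac{1}{1455} \approx -0.00068729$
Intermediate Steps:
$\frac{1}{-1360 + z{\left(\left(-4 + 4\right)^{2} \right)}} = \frac{1}{-1360 - 95} = \frac{1}{-1455} = - \frac{1}{1455}$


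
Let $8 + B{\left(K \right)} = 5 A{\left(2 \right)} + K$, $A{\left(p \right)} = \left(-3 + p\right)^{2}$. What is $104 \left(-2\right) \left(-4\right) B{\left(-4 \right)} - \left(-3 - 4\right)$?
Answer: $-5817$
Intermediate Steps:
$B{\left(K \right)} = -3 + K$ ($B{\left(K \right)} = -8 + \left(5 \left(-3 + 2\right)^{2} + K\right) = -8 + \left(5 \left(-1\right)^{2} + K\right) = -8 + \left(5 \cdot 1 + K\right) = -8 + \left(5 + K\right) = -3 + K$)
$104 \left(-2\right) \left(-4\right) B{\left(-4 \right)} - \left(-3 - 4\right) = 104 \left(-2\right) \left(-4\right) \left(-3 - 4\right) - \left(-3 - 4\right) = 104 \cdot 8 \left(-7\right) - -7 = 104 \left(-56\right) + 7 = -5824 + 7 = -5817$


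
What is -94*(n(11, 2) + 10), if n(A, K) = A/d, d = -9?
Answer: -7426/9 ≈ -825.11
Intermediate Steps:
n(A, K) = -A/9 (n(A, K) = A/(-9) = A*(-⅑) = -A/9)
-94*(n(11, 2) + 10) = -94*(-⅑*11 + 10) = -94*(-11/9 + 10) = -94*79/9 = -7426/9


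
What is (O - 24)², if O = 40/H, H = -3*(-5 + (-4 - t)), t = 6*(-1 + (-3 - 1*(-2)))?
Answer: 65536/81 ≈ 809.09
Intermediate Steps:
t = -12 (t = 6*(-1 + (-3 + 2)) = 6*(-1 - 1) = 6*(-2) = -12)
H = -9 (H = -3*(-5 + (-4 - 1*(-12))) = -3*(-5 + (-4 + 12)) = -3*(-5 + 8) = -3*3 = -9)
O = -40/9 (O = 40/(-9) = 40*(-⅑) = -40/9 ≈ -4.4444)
(O - 24)² = (-40/9 - 24)² = (-256/9)² = 65536/81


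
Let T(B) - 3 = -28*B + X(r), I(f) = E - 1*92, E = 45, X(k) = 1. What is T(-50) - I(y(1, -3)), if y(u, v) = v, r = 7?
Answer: 1451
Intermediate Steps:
I(f) = -47 (I(f) = 45 - 1*92 = 45 - 92 = -47)
T(B) = 4 - 28*B (T(B) = 3 + (-28*B + 1) = 3 + (1 - 28*B) = 4 - 28*B)
T(-50) - I(y(1, -3)) = (4 - 28*(-50)) - 1*(-47) = (4 + 1400) + 47 = 1404 + 47 = 1451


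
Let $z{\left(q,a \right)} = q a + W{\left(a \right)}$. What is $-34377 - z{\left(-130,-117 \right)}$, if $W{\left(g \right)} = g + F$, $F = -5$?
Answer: $-49465$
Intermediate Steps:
$W{\left(g \right)} = -5 + g$ ($W{\left(g \right)} = g - 5 = -5 + g$)
$z{\left(q,a \right)} = -5 + a + a q$ ($z{\left(q,a \right)} = q a + \left(-5 + a\right) = a q + \left(-5 + a\right) = -5 + a + a q$)
$-34377 - z{\left(-130,-117 \right)} = -34377 - \left(-5 - 117 - -15210\right) = -34377 - \left(-5 - 117 + 15210\right) = -34377 - 15088 = -49465$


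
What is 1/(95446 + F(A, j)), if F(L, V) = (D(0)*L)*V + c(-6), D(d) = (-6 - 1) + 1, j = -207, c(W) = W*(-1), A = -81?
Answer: -1/5150 ≈ -0.00019417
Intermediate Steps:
c(W) = -W
D(d) = -6 (D(d) = -7 + 1 = -6)
F(L, V) = 6 - 6*L*V (F(L, V) = (-6*L)*V - 1*(-6) = -6*L*V + 6 = 6 - 6*L*V)
1/(95446 + F(A, j)) = 1/(95446 + (6 - 6*(-81)*(-207))) = 1/(95446 + (6 - 100602)) = 1/(95446 - 100596) = 1/(-5150) = -1/5150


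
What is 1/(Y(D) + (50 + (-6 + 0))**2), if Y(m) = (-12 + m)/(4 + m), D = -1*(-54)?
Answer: 29/56165 ≈ 0.00051634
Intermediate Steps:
D = 54
Y(m) = (-12 + m)/(4 + m)
1/(Y(D) + (50 + (-6 + 0))**2) = 1/((-12 + 54)/(4 + 54) + (50 + (-6 + 0))**2) = 1/(42/58 + (50 - 6)**2) = 1/((1/58)*42 + 44**2) = 1/(21/29 + 1936) = 1/(56165/29) = 29/56165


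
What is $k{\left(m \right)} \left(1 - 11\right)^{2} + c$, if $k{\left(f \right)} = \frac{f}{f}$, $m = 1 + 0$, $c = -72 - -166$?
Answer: $194$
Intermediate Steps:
$c = 94$ ($c = -72 + 166 = 94$)
$m = 1$
$k{\left(f \right)} = 1$
$k{\left(m \right)} \left(1 - 11\right)^{2} + c = 1 \left(1 - 11\right)^{2} + 94 = 1 \left(-10\right)^{2} + 94 = 1 \cdot 100 + 94 = 100 + 94 = 194$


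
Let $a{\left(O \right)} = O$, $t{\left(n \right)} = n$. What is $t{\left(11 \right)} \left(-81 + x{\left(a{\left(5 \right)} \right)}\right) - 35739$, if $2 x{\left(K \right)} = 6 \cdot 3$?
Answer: $-36531$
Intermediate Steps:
$x{\left(K \right)} = 9$ ($x{\left(K \right)} = \frac{6 \cdot 3}{2} = \frac{1}{2} \cdot 18 = 9$)
$t{\left(11 \right)} \left(-81 + x{\left(a{\left(5 \right)} \right)}\right) - 35739 = 11 \left(-81 + 9\right) - 35739 = 11 \left(-72\right) - 35739 = -792 - 35739 = -36531$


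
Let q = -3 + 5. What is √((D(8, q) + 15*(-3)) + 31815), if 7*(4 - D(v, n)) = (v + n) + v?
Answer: 40*√973/7 ≈ 178.25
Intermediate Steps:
q = 2
D(v, n) = 4 - 2*v/7 - n/7 (D(v, n) = 4 - ((v + n) + v)/7 = 4 - ((n + v) + v)/7 = 4 - (n + 2*v)/7 = 4 + (-2*v/7 - n/7) = 4 - 2*v/7 - n/7)
√((D(8, q) + 15*(-3)) + 31815) = √(((4 - 2/7*8 - ⅐*2) + 15*(-3)) + 31815) = √(((4 - 16/7 - 2/7) - 45) + 31815) = √((10/7 - 45) + 31815) = √(-305/7 + 31815) = √(222400/7) = 40*√973/7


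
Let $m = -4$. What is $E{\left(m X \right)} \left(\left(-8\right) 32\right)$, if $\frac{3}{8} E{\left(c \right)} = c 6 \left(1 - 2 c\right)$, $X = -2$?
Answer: $491520$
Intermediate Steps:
$E{\left(c \right)} = 16 c \left(1 - 2 c\right)$ ($E{\left(c \right)} = \frac{8 c 6 \left(1 - 2 c\right)}{3} = \frac{8 \cdot 6 c \left(1 - 2 c\right)}{3} = 16 c \left(1 - 2 c\right)$)
$E{\left(m X \right)} \left(\left(-8\right) 32\right) = 16 \left(\left(-4\right) \left(-2\right)\right) \left(1 - 2 \left(\left(-4\right) \left(-2\right)\right)\right) \left(\left(-8\right) 32\right) = 16 \cdot 8 \left(1 - 16\right) \left(-256\right) = 16 \cdot 8 \left(-15\right) \left(-256\right) = \left(-1920\right) \left(-256\right) = 491520$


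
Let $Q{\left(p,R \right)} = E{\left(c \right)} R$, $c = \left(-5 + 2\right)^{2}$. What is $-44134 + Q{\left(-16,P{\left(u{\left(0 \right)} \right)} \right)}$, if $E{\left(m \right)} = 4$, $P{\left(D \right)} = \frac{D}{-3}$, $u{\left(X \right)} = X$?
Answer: $-44134$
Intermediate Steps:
$P{\left(D \right)} = - \frac{D}{3}$ ($P{\left(D \right)} = D \left(- \frac{1}{3}\right) = - \frac{D}{3}$)
$c = 9$ ($c = \left(-3\right)^{2} = 9$)
$Q{\left(p,R \right)} = 4 R$
$-44134 + Q{\left(-16,P{\left(u{\left(0 \right)} \right)} \right)} = -44134 + 4 \left(\left(- \frac{1}{3}\right) 0\right) = -44134 + 4 \cdot 0 = -44134 + 0 = -44134$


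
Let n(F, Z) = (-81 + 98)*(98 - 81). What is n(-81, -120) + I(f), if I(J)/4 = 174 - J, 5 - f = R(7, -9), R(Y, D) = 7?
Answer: 993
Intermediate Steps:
f = -2 (f = 5 - 1*7 = 5 - 7 = -2)
I(J) = 696 - 4*J (I(J) = 4*(174 - J) = 696 - 4*J)
n(F, Z) = 289 (n(F, Z) = 17*17 = 289)
n(-81, -120) + I(f) = 289 + (696 - 4*(-2)) = 289 + (696 + 8) = 289 + 704 = 993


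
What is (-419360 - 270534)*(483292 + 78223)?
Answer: -387385829410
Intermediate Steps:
(-419360 - 270534)*(483292 + 78223) = -689894*561515 = -387385829410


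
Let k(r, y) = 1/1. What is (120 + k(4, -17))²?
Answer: 14641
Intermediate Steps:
k(r, y) = 1
(120 + k(4, -17))² = (120 + 1)² = 121² = 14641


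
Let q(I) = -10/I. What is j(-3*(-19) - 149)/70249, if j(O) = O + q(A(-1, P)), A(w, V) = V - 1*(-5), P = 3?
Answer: -373/280996 ≈ -0.0013274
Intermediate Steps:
A(w, V) = 5 + V (A(w, V) = V + 5 = 5 + V)
j(O) = -5/4 + O (j(O) = O - 10/(5 + 3) = O - 10/8 = O - 10*⅛ = O - 5/4 = -5/4 + O)
j(-3*(-19) - 149)/70249 = (-5/4 + (-3*(-19) - 149))/70249 = (-5/4 + (57 - 149))*(1/70249) = (-5/4 - 92)*(1/70249) = -373/4*1/70249 = -373/280996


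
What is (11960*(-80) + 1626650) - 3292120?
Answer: -2622270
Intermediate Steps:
(11960*(-80) + 1626650) - 3292120 = (-956800 + 1626650) - 3292120 = 669850 - 3292120 = -2622270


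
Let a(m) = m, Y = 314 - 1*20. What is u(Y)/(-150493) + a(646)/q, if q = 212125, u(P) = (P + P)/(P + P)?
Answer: 97006353/31923327625 ≈ 0.0030387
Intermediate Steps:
Y = 294 (Y = 314 - 20 = 294)
u(P) = 1 (u(P) = (2*P)/((2*P)) = (2*P)*(1/(2*P)) = 1)
u(Y)/(-150493) + a(646)/q = 1/(-150493) + 646/212125 = 1*(-1/150493) + 646*(1/212125) = -1/150493 + 646/212125 = 97006353/31923327625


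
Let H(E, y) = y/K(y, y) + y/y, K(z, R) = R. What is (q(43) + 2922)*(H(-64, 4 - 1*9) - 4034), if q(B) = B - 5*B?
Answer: -11088000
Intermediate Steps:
q(B) = -4*B
H(E, y) = 2 (H(E, y) = y/y + y/y = 1 + 1 = 2)
(q(43) + 2922)*(H(-64, 4 - 1*9) - 4034) = (-4*43 + 2922)*(2 - 4034) = (-172 + 2922)*(-4032) = 2750*(-4032) = -11088000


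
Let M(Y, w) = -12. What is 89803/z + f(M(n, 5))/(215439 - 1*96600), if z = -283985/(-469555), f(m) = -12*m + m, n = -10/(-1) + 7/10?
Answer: 334075823369797/2249899561 ≈ 1.4848e+5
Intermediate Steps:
n = 107/10 (n = -10*(-1) + 7*(⅒) = 10 + 7/10 = 107/10 ≈ 10.700)
f(m) = -11*m
z = 56797/93911 (z = -283985*(-1/469555) = 56797/93911 ≈ 0.60480)
89803/z + f(M(n, 5))/(215439 - 1*96600) = 89803/(56797/93911) + (-11*(-12))/(215439 - 1*96600) = 89803*(93911/56797) + 132/(215439 - 96600) = 8433489533/56797 + 132/118839 = 8433489533/56797 + 132*(1/118839) = 8433489533/56797 + 44/39613 = 334075823369797/2249899561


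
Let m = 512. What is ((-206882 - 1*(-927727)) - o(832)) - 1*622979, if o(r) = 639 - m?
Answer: 97739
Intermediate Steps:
o(r) = 127 (o(r) = 639 - 1*512 = 639 - 512 = 127)
((-206882 - 1*(-927727)) - o(832)) - 1*622979 = ((-206882 - 1*(-927727)) - 1*127) - 1*622979 = ((-206882 + 927727) - 127) - 622979 = (720845 - 127) - 622979 = 720718 - 622979 = 97739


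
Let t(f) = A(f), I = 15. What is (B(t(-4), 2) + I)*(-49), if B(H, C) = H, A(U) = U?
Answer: -539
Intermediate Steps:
t(f) = f
(B(t(-4), 2) + I)*(-49) = (-4 + 15)*(-49) = 11*(-49) = -539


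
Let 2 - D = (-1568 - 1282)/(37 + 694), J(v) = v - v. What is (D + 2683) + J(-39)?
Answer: 1965585/731 ≈ 2688.9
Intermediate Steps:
J(v) = 0
D = 4312/731 (D = 2 - (-1568 - 1282)/(37 + 694) = 2 - (-2850)/731 = 2 - 1*(-2850/731) = 2 + 2850/731 = 4312/731 ≈ 5.8988)
(D + 2683) + J(-39) = (4312/731 + 2683) + 0 = 1965585/731 + 0 = 1965585/731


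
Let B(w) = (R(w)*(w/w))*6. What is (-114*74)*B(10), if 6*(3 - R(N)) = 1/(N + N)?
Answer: -757131/5 ≈ -1.5143e+5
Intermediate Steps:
R(N) = 3 - 1/(12*N) (R(N) = 3 - 1/(6*(N + N)) = 3 - 1/(2*N)/6 = 3 - 1/(12*N))
B(w) = 18 - 1/(2*w) (B(w) = ((3 - 1/(12*w))*(w/w))*6 = ((3 - 1/(12*w))*1)*6 = (3 - 1/(12*w))*6 = 18 - 1/(2*w))
(-114*74)*B(10) = (-114*74)*(18 - ½/10) = -8436*(18 - ½*⅒) = -8436*(18 - 1/20) = -8436*359/20 = -757131/5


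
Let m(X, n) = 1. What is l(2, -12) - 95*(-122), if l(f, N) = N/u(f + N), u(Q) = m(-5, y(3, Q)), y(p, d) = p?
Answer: 11578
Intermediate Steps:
u(Q) = 1
l(f, N) = N (l(f, N) = N/1 = N*1 = N)
l(2, -12) - 95*(-122) = -12 - 95*(-122) = -12 + 11590 = 11578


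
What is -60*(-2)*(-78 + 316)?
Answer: 28560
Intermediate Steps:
-60*(-2)*(-78 + 316) = -(-120)*238 = -1*(-28560) = 28560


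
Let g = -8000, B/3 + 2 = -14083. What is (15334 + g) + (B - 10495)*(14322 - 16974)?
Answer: 139900334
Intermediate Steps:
B = -42255 (B = -6 + 3*(-14083) = -6 - 42249 = -42255)
(15334 + g) + (B - 10495)*(14322 - 16974) = (15334 - 8000) + (-42255 - 10495)*(14322 - 16974) = 7334 - 52750*(-2652) = 7334 + 139893000 = 139900334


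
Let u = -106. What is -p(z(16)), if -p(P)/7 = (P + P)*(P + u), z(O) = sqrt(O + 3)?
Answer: 266 - 1484*sqrt(19) ≈ -6202.6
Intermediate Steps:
z(O) = sqrt(3 + O)
p(P) = -14*P*(-106 + P) (p(P) = -7*(P + P)*(P - 106) = -7*2*P*(-106 + P) = -14*P*(-106 + P))
-p(z(16)) = -14*sqrt(3 + 16)*(106 - sqrt(3 + 16)) = -14*sqrt(19)*(106 - sqrt(19))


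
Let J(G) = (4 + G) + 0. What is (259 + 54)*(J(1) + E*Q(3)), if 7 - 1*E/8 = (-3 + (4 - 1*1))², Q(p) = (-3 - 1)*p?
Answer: -208771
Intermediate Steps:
J(G) = 4 + G
Q(p) = -4*p
E = 56 (E = 56 - 8*(-3 + (4 - 1*1))² = 56 - 8*(-3 + (4 - 1))² = 56 - 8*(-3 + 3)² = 56 - 8*0² = 56 - 8*0 = 56 + 0 = 56)
(259 + 54)*(J(1) + E*Q(3)) = (259 + 54)*((4 + 1) + 56*(-4*3)) = 313*(5 + 56*(-12)) = 313*(5 - 672) = 313*(-667) = -208771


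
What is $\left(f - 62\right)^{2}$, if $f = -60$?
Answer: $14884$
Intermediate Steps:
$\left(f - 62\right)^{2} = \left(-60 - 62\right)^{2} = \left(-122\right)^{2} = 14884$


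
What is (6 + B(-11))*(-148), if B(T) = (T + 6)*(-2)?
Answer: -2368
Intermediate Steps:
B(T) = -12 - 2*T (B(T) = (6 + T)*(-2) = -12 - 2*T)
(6 + B(-11))*(-148) = (6 + (-12 - 2*(-11)))*(-148) = (6 + (-12 + 22))*(-148) = (6 + 10)*(-148) = 16*(-148) = -2368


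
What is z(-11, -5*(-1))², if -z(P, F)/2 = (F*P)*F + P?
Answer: 327184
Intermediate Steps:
z(P, F) = -2*P - 2*P*F² (z(P, F) = -2*((F*P)*F + P) = -2*(P*F² + P) = -2*(P + P*F²) = -2*P - 2*P*F²)
z(-11, -5*(-1))² = (-2*(-11)*(1 + (-5*(-1))²))² = (-2*(-11)*(1 + 5²))² = (-2*(-11)*(1 + 25))² = (-2*(-11)*26)² = 572² = 327184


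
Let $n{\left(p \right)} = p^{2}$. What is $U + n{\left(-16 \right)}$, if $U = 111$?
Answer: $367$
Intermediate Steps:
$U + n{\left(-16 \right)} = 111 + \left(-16\right)^{2} = 111 + 256 = 367$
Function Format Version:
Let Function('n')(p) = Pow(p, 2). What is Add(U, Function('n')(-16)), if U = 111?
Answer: 367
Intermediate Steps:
Add(U, Function('n')(-16)) = Add(111, Pow(-16, 2)) = Add(111, 256) = 367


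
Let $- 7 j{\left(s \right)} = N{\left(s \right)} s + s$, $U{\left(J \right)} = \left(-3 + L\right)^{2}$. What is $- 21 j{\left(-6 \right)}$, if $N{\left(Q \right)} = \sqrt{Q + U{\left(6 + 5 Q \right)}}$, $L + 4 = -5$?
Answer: $-18 - 18 \sqrt{138} \approx -229.45$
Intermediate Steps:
$L = -9$ ($L = -4 - 5 = -9$)
$U{\left(J \right)} = 144$ ($U{\left(J \right)} = \left(-3 - 9\right)^{2} = \left(-12\right)^{2} = 144$)
$N{\left(Q \right)} = \sqrt{144 + Q}$ ($N{\left(Q \right)} = \sqrt{Q + 144} = \sqrt{144 + Q}$)
$j{\left(s \right)} = - \frac{s}{7} - \frac{s \sqrt{144 + s}}{7}$ ($j{\left(s \right)} = - \frac{\sqrt{144 + s} s + s}{7} = - \frac{s \sqrt{144 + s} + s}{7} = - \frac{s + s \sqrt{144 + s}}{7} = - \frac{s}{7} - \frac{s \sqrt{144 + s}}{7}$)
$- 21 j{\left(-6 \right)} = - 21 \left(\left(- \frac{1}{7}\right) \left(-6\right) \left(1 + \sqrt{144 - 6}\right)\right) = - 21 \left(\left(- \frac{1}{7}\right) \left(-6\right) \left(1 + \sqrt{138}\right)\right) = - 21 \left(\frac{6}{7} + \frac{6 \sqrt{138}}{7}\right) = -18 - 18 \sqrt{138}$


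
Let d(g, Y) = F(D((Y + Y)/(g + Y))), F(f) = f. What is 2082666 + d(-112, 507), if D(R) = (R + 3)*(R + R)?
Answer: 324952422222/156025 ≈ 2.0827e+6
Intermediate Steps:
D(R) = 2*R*(3 + R) (D(R) = (3 + R)*(2*R) = 2*R*(3 + R))
d(g, Y) = 4*Y*(3 + 2*Y/(Y + g))/(Y + g) (d(g, Y) = 2*((Y + Y)/(g + Y))*(3 + (Y + Y)/(g + Y)) = 2*((2*Y)/(Y + g))*(3 + (2*Y)/(Y + g)) = 2*(2*Y/(Y + g))*(3 + 2*Y/(Y + g)) = 4*Y*(3 + 2*Y/(Y + g))/(Y + g))
2082666 + d(-112, 507) = 2082666 + 4*507*(3*(-112) + 5*507)/(507 - 112)² = 2082666 + 4*507*(-336 + 2535)/395² = 2082666 + 4*507*(1/156025)*2199 = 2082666 + 4459572/156025 = 324952422222/156025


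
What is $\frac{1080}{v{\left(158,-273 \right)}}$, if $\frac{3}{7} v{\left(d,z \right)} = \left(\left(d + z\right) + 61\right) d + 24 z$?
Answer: $- \frac{90}{2933} \approx -0.030685$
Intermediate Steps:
$v{\left(d,z \right)} = 56 z + \frac{7 d \left(61 + d + z\right)}{3}$ ($v{\left(d,z \right)} = \frac{7 \left(\left(\left(d + z\right) + 61\right) d + 24 z\right)}{3} = \frac{7 \left(\left(61 + d + z\right) d + 24 z\right)}{3} = \frac{7 \left(d \left(61 + d + z\right) + 24 z\right)}{3} = \frac{7 \left(24 z + d \left(61 + d + z\right)\right)}{3} = 56 z + \frac{7 d \left(61 + d + z\right)}{3}$)
$\frac{1080}{v{\left(158,-273 \right)}} = \frac{1080}{56 \left(-273\right) + \frac{7 \cdot 158^{2}}{3} + \frac{427}{3} \cdot 158 + \frac{7}{3} \cdot 158 \left(-273\right)} = \frac{1080}{-15288 + \frac{7}{3} \cdot 24964 + \frac{67466}{3} - 100646} = \frac{1080}{-15288 + \frac{174748}{3} + \frac{67466}{3} - 100646} = \frac{1080}{-35196} = 1080 \left(- \frac{1}{35196}\right) = - \frac{90}{2933}$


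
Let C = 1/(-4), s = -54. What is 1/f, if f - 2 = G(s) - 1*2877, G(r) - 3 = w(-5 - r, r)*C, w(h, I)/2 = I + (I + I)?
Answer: -1/2791 ≈ -0.00035829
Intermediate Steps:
w(h, I) = 6*I (w(h, I) = 2*(I + (I + I)) = 2*(I + 2*I) = 2*(3*I) = 6*I)
C = -1/4 ≈ -0.25000
G(r) = 3 - 3*r/2 (G(r) = 3 + (6*r)*(-1/4) = 3 - 3*r/2)
f = -2791 (f = 2 + ((3 - 3/2*(-54)) - 1*2877) = 2 + ((3 + 81) - 2877) = 2 + (84 - 2877) = 2 - 2793 = -2791)
1/f = 1/(-2791) = -1/2791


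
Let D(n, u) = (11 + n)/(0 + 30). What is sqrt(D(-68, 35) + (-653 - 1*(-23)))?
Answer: I*sqrt(63190)/10 ≈ 25.138*I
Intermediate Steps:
D(n, u) = 11/30 + n/30 (D(n, u) = (11 + n)/30 = (11 + n)*(1/30) = 11/30 + n/30)
sqrt(D(-68, 35) + (-653 - 1*(-23))) = sqrt((11/30 + (1/30)*(-68)) + (-653 - 1*(-23))) = sqrt((11/30 - 34/15) + (-653 + 23)) = sqrt(-19/10 - 630) = sqrt(-6319/10) = I*sqrt(63190)/10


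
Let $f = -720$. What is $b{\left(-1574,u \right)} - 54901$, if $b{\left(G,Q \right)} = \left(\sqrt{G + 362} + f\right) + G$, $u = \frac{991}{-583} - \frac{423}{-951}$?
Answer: $-57195 + 2 i \sqrt{303} \approx -57195.0 + 34.814 i$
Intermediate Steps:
$u = - \frac{231944}{184811}$ ($u = 991 \left(- \frac{1}{583}\right) - - \frac{141}{317} = - \frac{991}{583} + \frac{141}{317} = - \frac{231944}{184811} \approx -1.255$)
$b{\left(G,Q \right)} = -720 + G + \sqrt{362 + G}$ ($b{\left(G,Q \right)} = \left(\sqrt{G + 362} - 720\right) + G = \left(\sqrt{362 + G} - 720\right) + G = \left(-720 + \sqrt{362 + G}\right) + G = -720 + G + \sqrt{362 + G}$)
$b{\left(-1574,u \right)} - 54901 = \left(-720 - 1574 + \sqrt{362 - 1574}\right) - 54901 = \left(-720 - 1574 + \sqrt{-1212}\right) - 54901 = \left(-720 - 1574 + 2 i \sqrt{303}\right) - 54901 = \left(-2294 + 2 i \sqrt{303}\right) - 54901 = -57195 + 2 i \sqrt{303}$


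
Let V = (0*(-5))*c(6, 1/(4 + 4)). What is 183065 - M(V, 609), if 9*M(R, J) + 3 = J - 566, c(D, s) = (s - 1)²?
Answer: 1647545/9 ≈ 1.8306e+5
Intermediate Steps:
c(D, s) = (-1 + s)²
V = 0 (V = (0*(-5))*(-1 + 1/(4 + 4))² = 0*(-1 + 1/8)² = 0*(-1 + ⅛)² = 0*(-7/8)² = 0*(49/64) = 0)
M(R, J) = -569/9 + J/9 (M(R, J) = -⅓ + (J - 566)/9 = -⅓ + (-566 + J)/9 = -⅓ + (-566/9 + J/9) = -569/9 + J/9)
183065 - M(V, 609) = 183065 - (-569/9 + (⅑)*609) = 183065 - (-569/9 + 203/3) = 183065 - 1*40/9 = 183065 - 40/9 = 1647545/9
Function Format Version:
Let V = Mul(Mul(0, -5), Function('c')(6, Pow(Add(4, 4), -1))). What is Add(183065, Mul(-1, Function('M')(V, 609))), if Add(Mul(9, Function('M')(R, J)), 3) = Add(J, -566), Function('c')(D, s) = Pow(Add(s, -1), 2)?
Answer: Rational(1647545, 9) ≈ 1.8306e+5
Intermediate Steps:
Function('c')(D, s) = Pow(Add(-1, s), 2)
V = 0 (V = Mul(Mul(0, -5), Pow(Add(-1, Pow(Add(4, 4), -1)), 2)) = Mul(0, Pow(Add(-1, Pow(8, -1)), 2)) = Mul(0, Pow(Add(-1, Rational(1, 8)), 2)) = Mul(0, Pow(Rational(-7, 8), 2)) = Mul(0, Rational(49, 64)) = 0)
Function('M')(R, J) = Add(Rational(-569, 9), Mul(Rational(1, 9), J)) (Function('M')(R, J) = Add(Rational(-1, 3), Mul(Rational(1, 9), Add(J, -566))) = Add(Rational(-1, 3), Mul(Rational(1, 9), Add(-566, J))) = Add(Rational(-1, 3), Add(Rational(-566, 9), Mul(Rational(1, 9), J))) = Add(Rational(-569, 9), Mul(Rational(1, 9), J)))
Add(183065, Mul(-1, Function('M')(V, 609))) = Add(183065, Mul(-1, Add(Rational(-569, 9), Mul(Rational(1, 9), 609)))) = Add(183065, Mul(-1, Add(Rational(-569, 9), Rational(203, 3)))) = Add(183065, Mul(-1, Rational(40, 9))) = Add(183065, Rational(-40, 9)) = Rational(1647545, 9)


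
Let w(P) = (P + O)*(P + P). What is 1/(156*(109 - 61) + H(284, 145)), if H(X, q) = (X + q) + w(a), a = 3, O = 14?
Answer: 1/8019 ≈ 0.00012470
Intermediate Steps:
w(P) = 2*P*(14 + P) (w(P) = (P + 14)*(P + P) = (14 + P)*(2*P) = 2*P*(14 + P))
H(X, q) = 102 + X + q (H(X, q) = (X + q) + 2*3*(14 + 3) = (X + q) + 2*3*17 = (X + q) + 102 = 102 + X + q)
1/(156*(109 - 61) + H(284, 145)) = 1/(156*(109 - 61) + (102 + 284 + 145)) = 1/(156*48 + 531) = 1/(7488 + 531) = 1/8019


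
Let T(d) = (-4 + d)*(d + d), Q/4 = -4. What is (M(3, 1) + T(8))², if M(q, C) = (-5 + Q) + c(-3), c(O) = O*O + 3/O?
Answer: 2601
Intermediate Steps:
Q = -16 (Q = 4*(-4) = -16)
T(d) = 2*d*(-4 + d) (T(d) = (-4 + d)*(2*d) = 2*d*(-4 + d))
c(O) = O² + 3/O
M(q, C) = -13 (M(q, C) = (-5 - 16) + (3 + (-3)³)/(-3) = -21 - (3 - 27)/3 = -21 - ⅓*(-24) = -21 + 8 = -13)
(M(3, 1) + T(8))² = (-13 + 2*8*(-4 + 8))² = (-13 + 2*8*4)² = (-13 + 64)² = 51² = 2601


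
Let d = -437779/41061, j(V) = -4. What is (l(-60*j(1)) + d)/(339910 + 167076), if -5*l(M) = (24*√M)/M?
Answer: -437779/20817352146 - √15/6337325 ≈ -2.1641e-5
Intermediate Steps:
l(M) = -24/(5*√M) (l(M) = -24*√M/(5*M) = -24/(5*√M))
d = -437779/41061 (d = -437779*1/41061 = -437779/41061 ≈ -10.662)
(l(-60*j(1)) + d)/(339910 + 167076) = (-24*√15/60/5 - 437779/41061)/(339910 + 167076) = (-2*√15/25 - 437779/41061)/506986 = (-2*√15/25 - 437779/41061)*(1/506986) = (-437779/41061 - 2*√15/25)*(1/506986) = -437779/20817352146 - √15/6337325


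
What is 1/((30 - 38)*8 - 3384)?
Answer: -1/3448 ≈ -0.00029002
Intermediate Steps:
1/((30 - 38)*8 - 3384) = 1/(-8*8 - 3384) = 1/(-64 - 3384) = 1/(-3448) = -1/3448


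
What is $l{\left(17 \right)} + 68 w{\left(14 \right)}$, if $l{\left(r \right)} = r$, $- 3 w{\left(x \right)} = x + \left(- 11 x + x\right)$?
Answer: $2873$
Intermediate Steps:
$w{\left(x \right)} = 3 x$ ($w{\left(x \right)} = - \frac{x + \left(- 11 x + x\right)}{3} = - \frac{x - 10 x}{3} = - \frac{\left(-9\right) x}{3} = 3 x$)
$l{\left(17 \right)} + 68 w{\left(14 \right)} = 17 + 68 \cdot 3 \cdot 14 = 17 + 68 \cdot 42 = 17 + 2856 = 2873$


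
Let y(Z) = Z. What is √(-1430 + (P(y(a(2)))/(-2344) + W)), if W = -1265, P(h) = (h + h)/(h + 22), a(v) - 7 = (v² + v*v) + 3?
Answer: I*√92545235185/5860 ≈ 51.913*I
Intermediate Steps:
a(v) = 10 + 2*v² (a(v) = 7 + ((v² + v*v) + 3) = 7 + ((v² + v²) + 3) = 7 + (2*v² + 3) = 7 + (3 + 2*v²) = 10 + 2*v²)
P(h) = 2*h/(22 + h) (P(h) = (2*h)/(22 + h) = 2*h/(22 + h))
√(-1430 + (P(y(a(2)))/(-2344) + W)) = √(-1430 + ((2*(10 + 2*2²)/(22 + (10 + 2*2²)))/(-2344) - 1265)) = √(-1430 + ((2*(10 + 2*4)/(22 + (10 + 2*4)))*(-1/2344) - 1265)) = √(-1430 + ((2*(10 + 8)/(22 + (10 + 8)))*(-1/2344) - 1265)) = √(-1430 + ((2*18/(22 + 18))*(-1/2344) - 1265)) = √(-1430 + ((2*18/40)*(-1/2344) - 1265)) = √(-1430 + ((2*18*(1/40))*(-1/2344) - 1265)) = √(-1430 + ((9/10)*(-1/2344) - 1265)) = √(-1430 + (-9/23440 - 1265)) = √(-1430 - 29651609/23440) = √(-63170809/23440) = I*√92545235185/5860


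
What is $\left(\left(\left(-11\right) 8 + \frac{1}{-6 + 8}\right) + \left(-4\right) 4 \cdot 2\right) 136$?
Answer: $-16252$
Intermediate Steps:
$\left(\left(\left(-11\right) 8 + \frac{1}{-6 + 8}\right) + \left(-4\right) 4 \cdot 2\right) 136 = \left(\left(-88 + \frac{1}{2}\right) - 32\right) 136 = \left(- \frac{175}{2} - 32\right) 136 = \left(- \frac{239}{2}\right) 136 = -16252$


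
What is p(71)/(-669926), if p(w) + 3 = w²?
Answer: -2519/334963 ≈ -0.0075202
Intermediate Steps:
p(w) = -3 + w²
p(71)/(-669926) = (-3 + 71²)/(-669926) = (-3 + 5041)*(-1/669926) = 5038*(-1/669926) = -2519/334963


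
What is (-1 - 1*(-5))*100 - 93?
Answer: 307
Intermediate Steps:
(-1 - 1*(-5))*100 - 93 = (-1 + 5)*100 - 93 = 4*100 - 93 = 400 - 93 = 307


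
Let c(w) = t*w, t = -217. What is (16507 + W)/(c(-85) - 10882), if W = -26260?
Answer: -3251/2521 ≈ -1.2896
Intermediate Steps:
c(w) = -217*w
(16507 + W)/(c(-85) - 10882) = (16507 - 26260)/(-217*(-85) - 10882) = -9753/(18445 - 10882) = -9753/7563 = -9753*1/7563 = -3251/2521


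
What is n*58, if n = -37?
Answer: -2146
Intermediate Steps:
n*58 = -37*58 = -2146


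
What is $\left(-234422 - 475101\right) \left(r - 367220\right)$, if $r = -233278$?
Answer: $426067142454$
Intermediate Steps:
$\left(-234422 - 475101\right) \left(r - 367220\right) = \left(-234422 - 475101\right) \left(-233278 - 367220\right) = \left(-709523\right) \left(-600498\right) = 426067142454$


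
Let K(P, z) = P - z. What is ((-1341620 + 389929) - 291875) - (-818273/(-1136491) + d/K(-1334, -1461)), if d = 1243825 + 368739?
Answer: -181322067390657/144334357 ≈ -1.2563e+6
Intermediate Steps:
d = 1612564
((-1341620 + 389929) - 291875) - (-818273/(-1136491) + d/K(-1334, -1461)) = ((-1341620 + 389929) - 291875) - (-818273/(-1136491) + 1612564/(-1334 - 1*(-1461))) = (-951691 - 291875) - (-818273*(-1/1136491) + 1612564/(-1334 + 1461)) = -1243566 - (818273/1136491 + 1612564/127) = -1243566 - 1*1832768393595/144334357 = -1243566 - 1832768393595/144334357 = -181322067390657/144334357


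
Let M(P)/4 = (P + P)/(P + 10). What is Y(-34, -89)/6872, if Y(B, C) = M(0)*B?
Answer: 0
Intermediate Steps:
M(P) = 8*P/(10 + P) (M(P) = 4*((P + P)/(P + 10)) = 4*((2*P)/(10 + P)) = 4*(2*P/(10 + P)) = 8*P/(10 + P))
Y(B, C) = 0 (Y(B, C) = (8*0/(10 + 0))*B = (8*0/10)*B = (8*0*(⅒))*B = 0*B = 0)
Y(-34, -89)/6872 = 0/6872 = 0*(1/6872) = 0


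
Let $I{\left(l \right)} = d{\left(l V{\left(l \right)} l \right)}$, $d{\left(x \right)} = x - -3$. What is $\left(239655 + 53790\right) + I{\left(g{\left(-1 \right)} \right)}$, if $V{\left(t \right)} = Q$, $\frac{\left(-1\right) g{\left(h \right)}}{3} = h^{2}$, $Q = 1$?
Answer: $293457$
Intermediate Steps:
$g{\left(h \right)} = - 3 h^{2}$
$V{\left(t \right)} = 1$
$d{\left(x \right)} = 3 + x$ ($d{\left(x \right)} = x + 3 = 3 + x$)
$I{\left(l \right)} = 3 + l^{2}$ ($I{\left(l \right)} = 3 + l 1 l = 3 + l l = 3 + l^{2}$)
$\left(239655 + 53790\right) + I{\left(g{\left(-1 \right)} \right)} = \left(239655 + 53790\right) + \left(3 + \left(- 3 \left(-1\right)^{2}\right)^{2}\right) = 293445 + \left(3 + \left(\left(-3\right) 1\right)^{2}\right) = 293445 + \left(3 + \left(-3\right)^{2}\right) = 293445 + \left(3 + 9\right) = 293445 + 12 = 293457$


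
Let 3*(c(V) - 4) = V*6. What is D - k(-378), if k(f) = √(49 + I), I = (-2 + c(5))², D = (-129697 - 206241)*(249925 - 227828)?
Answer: -7423221986 - √193 ≈ -7.4232e+9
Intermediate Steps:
c(V) = 4 + 2*V (c(V) = 4 + (V*6)/3 = 4 + (6*V)/3 = 4 + 2*V)
D = -7423221986 (D = -335938*22097 = -7423221986)
I = 144 (I = (-2 + (4 + 2*5))² = (-2 + (4 + 10))² = (-2 + 14)² = 12² = 144)
k(f) = √193 (k(f) = √(49 + 144) = √193)
D - k(-378) = -7423221986 - √193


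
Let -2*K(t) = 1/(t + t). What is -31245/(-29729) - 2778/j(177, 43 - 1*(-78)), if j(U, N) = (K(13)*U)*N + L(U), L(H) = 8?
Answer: 4950708669/624338729 ≈ 7.9295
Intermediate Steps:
K(t) = -1/(4*t) (K(t) = -1/(2*(t + t)) = -1/(2*t)/2 = -1/(4*t))
j(U, N) = 8 - N*U/52 (j(U, N) = ((-¼/13)*U)*N + 8 = ((-¼*1/13)*U)*N + 8 = (-U/52)*N + 8 = -N*U/52 + 8 = 8 - N*U/52)
-31245/(-29729) - 2778/j(177, 43 - 1*(-78)) = -31245/(-29729) - 2778/(8 - 1/52*(43 - 1*(-78))*177) = -31245*(-1/29729) - 2778/(8 - 1/52*(43 + 78)*177) = 31245/29729 - 2778/(8 - 1/52*121*177) = 31245/29729 - 2778/(8 - 21417/52) = 31245/29729 - 2778/(-21001/52) = 31245/29729 - 2778*(-52/21001) = 31245/29729 + 144456/21001 = 4950708669/624338729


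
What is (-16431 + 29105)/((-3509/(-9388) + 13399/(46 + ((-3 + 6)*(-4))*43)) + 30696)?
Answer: 27961125320/67658830989 ≈ 0.41327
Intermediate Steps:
(-16431 + 29105)/((-3509/(-9388) + 13399/(46 + ((-3 + 6)*(-4))*43)) + 30696) = 12674/((-3509*(-1/9388) + 13399/(46 + (3*(-4))*43)) + 30696) = 12674/((3509/9388 + 13399/(46 - 12*43)) + 30696) = 12674/((3509/9388 + 13399/(46 - 516)) + 30696) = 12674/((3509/9388 + 13399/(-470)) + 30696) = 12674/((3509/9388 + 13399*(-1/470)) + 30696) = 12674/((3509/9388 - 13399/470) + 30696) = 12674/(-62070291/2206180 + 30696) = 12674/(67658830989/2206180) = 12674*(2206180/67658830989) = 27961125320/67658830989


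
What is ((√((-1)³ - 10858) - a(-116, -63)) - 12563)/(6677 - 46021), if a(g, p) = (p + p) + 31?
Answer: 3117/9836 - I*√10859/39344 ≈ 0.3169 - 0.0026486*I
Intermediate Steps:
a(g, p) = 31 + 2*p (a(g, p) = 2*p + 31 = 31 + 2*p)
((√((-1)³ - 10858) - a(-116, -63)) - 12563)/(6677 - 46021) = ((√((-1)³ - 10858) - (31 + 2*(-63))) - 12563)/(6677 - 46021) = ((√(-1 - 10858) - (31 - 126)) - 12563)/(-39344) = ((√(-10859) - 1*(-95)) - 12563)*(-1/39344) = ((I*√10859 + 95) - 12563)*(-1/39344) = ((95 + I*√10859) - 12563)*(-1/39344) = (-12468 + I*√10859)*(-1/39344) = 3117/9836 - I*√10859/39344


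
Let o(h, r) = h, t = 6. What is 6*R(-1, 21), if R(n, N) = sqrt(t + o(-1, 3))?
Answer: 6*sqrt(5) ≈ 13.416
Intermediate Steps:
R(n, N) = sqrt(5) (R(n, N) = sqrt(6 - 1) = sqrt(5))
6*R(-1, 21) = 6*sqrt(5)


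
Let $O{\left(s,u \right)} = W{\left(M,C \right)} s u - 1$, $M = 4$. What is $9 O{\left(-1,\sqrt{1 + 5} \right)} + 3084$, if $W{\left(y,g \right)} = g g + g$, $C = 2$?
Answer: $3075 - 54 \sqrt{6} \approx 2942.7$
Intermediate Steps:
$W{\left(y,g \right)} = g + g^{2}$ ($W{\left(y,g \right)} = g^{2} + g = g + g^{2}$)
$O{\left(s,u \right)} = -1 + 6 s u$ ($O{\left(s,u \right)} = 2 \left(1 + 2\right) s u - 1 = 2 \cdot 3 s u - 1 = 6 s u - 1 = -1 + 6 s u$)
$9 O{\left(-1,\sqrt{1 + 5} \right)} + 3084 = 9 \left(-1 + 6 \left(-1\right) \sqrt{1 + 5}\right) + 3084 = 9 \left(-1 + 6 \left(-1\right) \sqrt{6}\right) + 3084 = 9 \left(-1 - 6 \sqrt{6}\right) + 3084 = \left(-9 - 54 \sqrt{6}\right) + 3084 = 3075 - 54 \sqrt{6}$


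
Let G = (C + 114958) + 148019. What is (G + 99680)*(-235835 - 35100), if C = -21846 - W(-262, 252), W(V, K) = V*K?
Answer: -110225840725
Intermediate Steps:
W(V, K) = K*V
C = 44178 (C = -21846 - 252*(-262) = -21846 - 1*(-66024) = -21846 + 66024 = 44178)
G = 307155 (G = (44178 + 114958) + 148019 = 159136 + 148019 = 307155)
(G + 99680)*(-235835 - 35100) = (307155 + 99680)*(-235835 - 35100) = 406835*(-270935) = -110225840725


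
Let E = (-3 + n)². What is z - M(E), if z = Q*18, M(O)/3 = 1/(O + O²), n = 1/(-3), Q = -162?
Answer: -31784643/10900 ≈ -2916.0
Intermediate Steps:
n = -⅓ ≈ -0.33333
E = 100/9 (E = (-3 - ⅓)² = (-10/3)² = 100/9 ≈ 11.111)
M(O) = 3/(O + O²)
z = -2916 (z = -162*18 = -2916)
z - M(E) = -2916 - 3/(100/9*(1 + 100/9)) = -2916 - 3*9/(100*109/9) = -2916 - 3*9*9/(100*109) = -2916 - 1*243/10900 = -2916 - 243/10900 = -31784643/10900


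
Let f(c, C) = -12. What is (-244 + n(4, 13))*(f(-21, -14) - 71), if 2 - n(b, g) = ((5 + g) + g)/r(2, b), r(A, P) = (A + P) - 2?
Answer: 82917/4 ≈ 20729.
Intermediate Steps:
r(A, P) = -2 + A + P
n(b, g) = 2 - (5 + 2*g)/b (n(b, g) = 2 - ((5 + g) + g)/(-2 + 2 + b) = 2 - (5 + 2*g)/b)
(-244 + n(4, 13))*(f(-21, -14) - 71) = (-244 + (-5 - 2*13 + 2*4)/4)*(-12 - 71) = (-244 + (-5 - 26 + 8)/4)*(-83) = (-244 + (¼)*(-23))*(-83) = (-244 - 23/4)*(-83) = -999/4*(-83) = 82917/4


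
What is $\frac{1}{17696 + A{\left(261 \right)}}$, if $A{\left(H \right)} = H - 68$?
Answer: $\frac{1}{17889} \approx 5.59 \cdot 10^{-5}$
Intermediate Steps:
$A{\left(H \right)} = -68 + H$
$\frac{1}{17696 + A{\left(261 \right)}} = \frac{1}{17696 + \left(-68 + 261\right)} = \frac{1}{17696 + 193} = \frac{1}{17889}$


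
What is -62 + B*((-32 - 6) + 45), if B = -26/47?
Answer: -3096/47 ≈ -65.872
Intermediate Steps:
B = -26/47 (B = -26*1/47 = -26/47 ≈ -0.55319)
-62 + B*((-32 - 6) + 45) = -62 - 26*((-32 - 6) + 45)/47 = -62 - 26*(-38 + 45)/47 = -62 - 26/47*7 = -62 - 182/47 = -3096/47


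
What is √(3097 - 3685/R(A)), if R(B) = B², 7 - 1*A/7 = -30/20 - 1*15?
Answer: 3*√37245293/329 ≈ 55.649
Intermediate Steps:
A = 329/2 (A = 49 - 7*(-30/20 - 1*15) = 49 - 7*(-30*1/20 - 15) = 49 - 7*(-3/2 - 15) = 49 - 7*(-33/2) = 49 + 231/2 = 329/2 ≈ 164.50)
√(3097 - 3685/R(A)) = √(3097 - 3685/((329/2)²)) = √(3097 - 3685/108241/4) = √(3097 - 3685*4/108241) = √(3097 - 14740/108241) = √(335207637/108241) = 3*√37245293/329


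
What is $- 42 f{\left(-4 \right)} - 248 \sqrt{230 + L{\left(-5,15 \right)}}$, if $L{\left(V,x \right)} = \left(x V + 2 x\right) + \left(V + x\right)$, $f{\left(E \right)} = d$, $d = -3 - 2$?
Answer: $210 - 248 \sqrt{195} \approx -3253.1$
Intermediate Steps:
$d = -5$ ($d = -3 - 2 = -5$)
$f{\left(E \right)} = -5$
$L{\left(V,x \right)} = V + 3 x + V x$ ($L{\left(V,x \right)} = \left(V x + 2 x\right) + \left(V + x\right) = \left(2 x + V x\right) + \left(V + x\right) = V + 3 x + V x$)
$- 42 f{\left(-4 \right)} - 248 \sqrt{230 + L{\left(-5,15 \right)}} = \left(-42\right) \left(-5\right) - 248 \sqrt{230 - 35} = 210 - 248 \sqrt{230 - 35} = 210 - 248 \sqrt{195}$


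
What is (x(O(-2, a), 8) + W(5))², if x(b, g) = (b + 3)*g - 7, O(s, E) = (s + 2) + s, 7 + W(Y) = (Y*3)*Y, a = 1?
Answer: 4761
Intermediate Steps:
W(Y) = -7 + 3*Y² (W(Y) = -7 + (Y*3)*Y = -7 + (3*Y)*Y = -7 + 3*Y²)
O(s, E) = 2 + 2*s (O(s, E) = (2 + s) + s = 2 + 2*s)
x(b, g) = -7 + g*(3 + b) (x(b, g) = (3 + b)*g - 7 = g*(3 + b) - 7 = -7 + g*(3 + b))
(x(O(-2, a), 8) + W(5))² = ((-7 + 3*8 + (2 + 2*(-2))*8) + (-7 + 3*5²))² = ((-7 + 24 + (2 - 4)*8) + (-7 + 3*25))² = ((-7 + 24 - 2*8) + (-7 + 75))² = ((-7 + 24 - 16) + 68)² = (1 + 68)² = 69² = 4761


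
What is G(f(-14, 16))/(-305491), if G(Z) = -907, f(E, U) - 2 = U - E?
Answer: 907/305491 ≈ 0.0029690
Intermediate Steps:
f(E, U) = 2 + U - E (f(E, U) = 2 + (U - E) = 2 + U - E)
G(f(-14, 16))/(-305491) = -907/(-305491) = -907*(-1/305491) = 907/305491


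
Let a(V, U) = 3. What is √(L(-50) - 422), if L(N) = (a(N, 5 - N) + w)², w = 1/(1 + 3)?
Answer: I*√6583/4 ≈ 20.284*I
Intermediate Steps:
w = ¼ (w = 1/4 = ¼ ≈ 0.25000)
L(N) = 169/16 (L(N) = (3 + ¼)² = (13/4)² = 169/16)
√(L(-50) - 422) = √(169/16 - 422) = √(-6583/16) = I*√6583/4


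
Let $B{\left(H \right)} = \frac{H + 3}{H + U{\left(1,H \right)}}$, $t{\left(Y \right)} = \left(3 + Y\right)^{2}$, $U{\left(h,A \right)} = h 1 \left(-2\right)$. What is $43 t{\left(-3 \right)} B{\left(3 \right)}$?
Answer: $0$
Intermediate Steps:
$U{\left(h,A \right)} = - 2 h$ ($U{\left(h,A \right)} = h \left(-2\right) = - 2 h$)
$B{\left(H \right)} = \frac{3 + H}{-2 + H}$ ($B{\left(H \right)} = \frac{H + 3}{H - 2} = \frac{3 + H}{H - 2} = \frac{3 + H}{-2 + H}$)
$43 t{\left(-3 \right)} B{\left(3 \right)} = 43 \left(3 - 3\right)^{2} \frac{3 + 3}{-2 + 3} = 43 \cdot 0^{2} \cdot 1^{-1} \cdot 6 = 43 \cdot 0 \cdot 1 \cdot 6 = 0 \cdot 6 = 0$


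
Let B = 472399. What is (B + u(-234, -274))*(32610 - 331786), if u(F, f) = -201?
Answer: -141270308848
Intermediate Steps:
(B + u(-234, -274))*(32610 - 331786) = (472399 - 201)*(32610 - 331786) = 472198*(-299176) = -141270308848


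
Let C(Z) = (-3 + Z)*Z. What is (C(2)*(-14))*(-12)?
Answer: -336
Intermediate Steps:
C(Z) = Z*(-3 + Z)
(C(2)*(-14))*(-12) = ((2*(-3 + 2))*(-14))*(-12) = ((2*(-1))*(-14))*(-12) = -2*(-14)*(-12) = 28*(-12) = -336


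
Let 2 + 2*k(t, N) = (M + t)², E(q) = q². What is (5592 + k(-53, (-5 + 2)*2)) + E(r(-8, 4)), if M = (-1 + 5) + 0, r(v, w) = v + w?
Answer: 13615/2 ≈ 6807.5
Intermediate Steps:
M = 4 (M = 4 + 0 = 4)
k(t, N) = -1 + (4 + t)²/2
(5592 + k(-53, (-5 + 2)*2)) + E(r(-8, 4)) = (5592 + (-1 + (4 - 53)²/2)) + (-8 + 4)² = (5592 + (-1 + (½)*(-49)²)) + (-4)² = (5592 + (-1 + (½)*2401)) + 16 = (5592 + (-1 + 2401/2)) + 16 = (5592 + 2399/2) + 16 = 13583/2 + 16 = 13615/2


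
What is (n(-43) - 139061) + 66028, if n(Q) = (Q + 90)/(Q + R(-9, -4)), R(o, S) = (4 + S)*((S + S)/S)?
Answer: -3140466/43 ≈ -73034.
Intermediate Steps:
R(o, S) = 8 + 2*S (R(o, S) = (4 + S)*((2*S)/S) = (4 + S)*2 = 8 + 2*S)
n(Q) = (90 + Q)/Q (n(Q) = (Q + 90)/(Q + (8 + 2*(-4))) = (90 + Q)/(Q + (8 - 8)) = (90 + Q)/(Q + 0) = (90 + Q)/Q)
(n(-43) - 139061) + 66028 = ((90 - 43)/(-43) - 139061) + 66028 = (-1/43*47 - 139061) + 66028 = (-47/43 - 139061) + 66028 = -5979670/43 + 66028 = -3140466/43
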